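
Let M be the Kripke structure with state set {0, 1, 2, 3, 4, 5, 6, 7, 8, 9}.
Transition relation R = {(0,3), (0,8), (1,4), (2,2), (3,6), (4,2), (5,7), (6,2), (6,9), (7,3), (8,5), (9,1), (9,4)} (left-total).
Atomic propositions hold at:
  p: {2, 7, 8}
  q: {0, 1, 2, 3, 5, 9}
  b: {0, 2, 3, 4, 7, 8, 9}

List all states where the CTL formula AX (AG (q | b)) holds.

{1, 2, 4, 6, 9}

Sat(q | b) = {0, 1, 2, 3, 4, 5, 7, 8, 9}
AG (q | b): greatest fixpoint, start Z0 = {0, 1, 2, 3, 4, 5, 7, 8, 9}, keep only states in Sat with every successor in Z. Z1 = {0, 1, 2, 4, 5, 7, 8, 9}; Z2 = {1, 2, 4, 5, 8, 9}; Z3 = {1, 2, 4, 8, 9}; Z4 = {1, 2, 4, 9}; fixed.
Sat(AG (q | b)) = {1, 2, 4, 9}
Sat(AX (AG (q | b))) = {s : every successor in {1, 2, 4, 9}} = {1, 2, 4, 6, 9}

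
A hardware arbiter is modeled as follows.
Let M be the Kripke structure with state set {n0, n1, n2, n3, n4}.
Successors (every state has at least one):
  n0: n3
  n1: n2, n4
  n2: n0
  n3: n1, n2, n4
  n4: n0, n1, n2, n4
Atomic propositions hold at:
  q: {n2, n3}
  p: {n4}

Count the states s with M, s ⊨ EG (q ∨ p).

Sat(q ∨ p) = {n2, n3, n4}
EG (q ∨ p): greatest fixpoint, start Z0 = {n2, n3, n4}, keep only states in Sat with some successor in Z. Z1 = {n3, n4}; fixed.
Sat(EG (q ∨ p)) = {n3, n4}
|Sat(EG (q ∨ p))| = |{n3, n4}| = 2.

2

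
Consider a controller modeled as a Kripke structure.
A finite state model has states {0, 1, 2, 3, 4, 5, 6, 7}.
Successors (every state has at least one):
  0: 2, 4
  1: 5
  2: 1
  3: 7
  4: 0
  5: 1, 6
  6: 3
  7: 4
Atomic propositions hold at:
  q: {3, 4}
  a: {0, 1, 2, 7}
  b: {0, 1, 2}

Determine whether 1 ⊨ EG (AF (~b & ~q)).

Yes

Sat(~b) = {3, 4, 5, 6, 7}
Sat(~q) = {0, 1, 2, 5, 6, 7}
Sat(~b & ~q) = {5, 6, 7}
AF (~b & ~q): least fixpoint, start Z0 = {5, 6, 7}, add states with every successor in Z. Z1 = {1, 3, 5, 6, 7}; Z2 = {1, 2, 3, 5, 6, 7}; fixed.
Sat(AF (~b & ~q)) = {1, 2, 3, 5, 6, 7}
EG (AF (~b & ~q)): greatest fixpoint, start Z0 = {1, 2, 3, 5, 6, 7}, keep only states in Sat with some successor in Z. Z1 = {1, 2, 3, 5, 6}; Z2 = {1, 2, 5, 6}; Z3 = {1, 2, 5}; fixed.
Sat(EG (AF (~b & ~q))) = {1, 2, 5}
1 ∈ Sat(EG (AF (~b & ~q))) = {1, 2, 5}, so the formula holds at 1.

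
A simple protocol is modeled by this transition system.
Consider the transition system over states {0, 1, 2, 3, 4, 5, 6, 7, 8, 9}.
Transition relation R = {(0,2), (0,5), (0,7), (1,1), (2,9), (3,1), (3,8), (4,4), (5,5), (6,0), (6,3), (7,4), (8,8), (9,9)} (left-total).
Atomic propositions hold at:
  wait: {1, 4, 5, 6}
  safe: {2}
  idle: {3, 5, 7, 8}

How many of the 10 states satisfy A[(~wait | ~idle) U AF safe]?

1

Sat(~wait) = {0, 2, 3, 7, 8, 9}
Sat(~idle) = {0, 1, 2, 4, 6, 9}
Sat(~wait | ~idle) = {0, 1, 2, 3, 4, 6, 7, 8, 9}
AF safe: least fixpoint, start Z0 = {2}, add states with every successor in Z. Already a fixed point.
Sat(AF safe) = {2}
A[(~wait | ~idle) U AF safe]: least fixpoint, start Z0 = Sat(AF safe) = {2}, add states in Sat(~wait | ~idle) with every successor in Z. Already a fixed point.
Sat(A[(~wait | ~idle) U AF safe]) = {2}
|Sat(A[(~wait | ~idle) U AF safe])| = |{2}| = 1.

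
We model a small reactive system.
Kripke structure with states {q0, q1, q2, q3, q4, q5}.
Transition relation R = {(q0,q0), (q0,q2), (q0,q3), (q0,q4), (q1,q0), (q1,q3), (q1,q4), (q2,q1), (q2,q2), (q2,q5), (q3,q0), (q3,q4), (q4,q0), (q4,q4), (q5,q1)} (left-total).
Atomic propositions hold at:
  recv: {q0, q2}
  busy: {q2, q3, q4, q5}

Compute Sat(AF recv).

AF recv: least fixpoint, start Z0 = {q0, q2}, add states with every successor in Z. Already a fixed point.
Sat(AF recv) = {q0, q2}

{q0, q2}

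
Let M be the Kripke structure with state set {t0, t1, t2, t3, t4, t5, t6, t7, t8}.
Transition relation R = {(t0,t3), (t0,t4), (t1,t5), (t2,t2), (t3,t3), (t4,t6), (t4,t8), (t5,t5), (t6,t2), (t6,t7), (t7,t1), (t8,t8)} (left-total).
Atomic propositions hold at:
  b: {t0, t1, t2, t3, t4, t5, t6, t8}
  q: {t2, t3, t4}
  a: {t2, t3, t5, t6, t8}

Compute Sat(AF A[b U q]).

{t0, t2, t3, t4}

A[b U q]: least fixpoint, start Z0 = Sat(q) = {t2, t3, t4}, add states in Sat(b) with every successor in Z. Z1 = {t0, t2, t3, t4}; fixed.
Sat(A[b U q]) = {t0, t2, t3, t4}
AF A[b U q]: least fixpoint, start Z0 = {t0, t2, t3, t4}, add states with every successor in Z. Already a fixed point.
Sat(AF A[b U q]) = {t0, t2, t3, t4}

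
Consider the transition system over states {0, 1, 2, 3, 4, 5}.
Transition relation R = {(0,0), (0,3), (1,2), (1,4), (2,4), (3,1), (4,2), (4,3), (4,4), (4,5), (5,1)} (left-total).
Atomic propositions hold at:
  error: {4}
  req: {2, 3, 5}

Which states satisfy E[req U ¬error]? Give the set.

{0, 1, 2, 3, 5}

Sat(¬error) = {0, 1, 2, 3, 5}
E[req U ¬error]: least fixpoint, start Z0 = Sat(¬error) = {0, 1, 2, 3, 5}, add states in Sat(req) with some successor in Z. Already a fixed point.
Sat(E[req U ¬error]) = {0, 1, 2, 3, 5}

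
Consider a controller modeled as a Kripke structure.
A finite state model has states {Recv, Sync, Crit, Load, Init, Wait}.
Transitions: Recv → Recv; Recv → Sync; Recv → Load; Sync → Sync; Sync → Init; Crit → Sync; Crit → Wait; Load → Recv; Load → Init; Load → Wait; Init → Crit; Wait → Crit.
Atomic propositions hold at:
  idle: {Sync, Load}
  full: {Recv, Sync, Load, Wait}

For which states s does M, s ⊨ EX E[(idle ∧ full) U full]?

Sat(idle ∧ full) = {Sync, Load}
E[(idle ∧ full) U full]: least fixpoint, start Z0 = Sat(full) = {Recv, Sync, Load, Wait}, add states in Sat(idle ∧ full) with some successor in Z. Already a fixed point.
Sat(E[(idle ∧ full) U full]) = {Recv, Sync, Load, Wait}
Sat(EX E[(idle ∧ full) U full]) = {s : some successor in {Recv, Sync, Load, Wait}} = {Recv, Sync, Crit, Load}

{Recv, Sync, Crit, Load}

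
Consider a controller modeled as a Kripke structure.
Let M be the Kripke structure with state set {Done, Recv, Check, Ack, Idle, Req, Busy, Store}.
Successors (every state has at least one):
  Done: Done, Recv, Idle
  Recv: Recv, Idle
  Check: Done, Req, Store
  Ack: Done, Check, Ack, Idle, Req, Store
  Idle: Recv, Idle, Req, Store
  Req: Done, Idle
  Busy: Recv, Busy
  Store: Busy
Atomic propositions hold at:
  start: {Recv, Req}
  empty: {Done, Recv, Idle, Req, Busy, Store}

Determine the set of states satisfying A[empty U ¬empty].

{Check, Ack}

Sat(¬empty) = {Check, Ack}
A[empty U ¬empty]: least fixpoint, start Z0 = Sat(¬empty) = {Check, Ack}, add states in Sat(empty) with every successor in Z. Already a fixed point.
Sat(A[empty U ¬empty]) = {Check, Ack}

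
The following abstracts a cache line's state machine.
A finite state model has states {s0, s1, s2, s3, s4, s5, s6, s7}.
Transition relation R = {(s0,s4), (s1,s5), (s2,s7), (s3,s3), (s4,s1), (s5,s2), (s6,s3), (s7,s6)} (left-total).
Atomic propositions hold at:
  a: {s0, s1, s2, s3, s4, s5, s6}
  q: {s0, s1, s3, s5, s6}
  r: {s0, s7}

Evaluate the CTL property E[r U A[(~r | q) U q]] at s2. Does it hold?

No

Sat(~r) = {s1, s2, s3, s4, s5, s6}
Sat(~r | q) = {s0, s1, s2, s3, s4, s5, s6}
A[(~r | q) U q]: least fixpoint, start Z0 = Sat(q) = {s0, s1, s3, s5, s6}, add states in Sat(~r | q) with every successor in Z. Z1 = {s0, s1, s3, s4, s5, s6}; fixed.
Sat(A[(~r | q) U q]) = {s0, s1, s3, s4, s5, s6}
E[r U A[(~r | q) U q]]: least fixpoint, start Z0 = Sat(A[(~r | q) U q]) = {s0, s1, s3, s4, s5, s6}, add states in Sat(r) with some successor in Z. Z1 = {s0, s1, s3, s4, s5, s6, s7}; fixed.
Sat(E[r U A[(~r | q) U q]]) = {s0, s1, s3, s4, s5, s6, s7}
s2 ∉ Sat(E[r U A[(~r | q) U q]]) = {s0, s1, s3, s4, s5, s6, s7}, so the formula does not hold at s2.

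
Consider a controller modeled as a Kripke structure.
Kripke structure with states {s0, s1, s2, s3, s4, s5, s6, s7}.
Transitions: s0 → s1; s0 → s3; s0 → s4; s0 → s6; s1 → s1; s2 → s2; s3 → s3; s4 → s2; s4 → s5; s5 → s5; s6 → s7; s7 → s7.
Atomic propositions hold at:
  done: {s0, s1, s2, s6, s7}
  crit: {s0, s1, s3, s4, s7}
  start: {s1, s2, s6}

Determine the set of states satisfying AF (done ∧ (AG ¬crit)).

Sat(¬crit) = {s2, s5, s6}
AG ¬crit: greatest fixpoint, start Z0 = {s2, s5, s6}, keep only states in Sat with every successor in Z. Z1 = {s2, s5}; fixed.
Sat(AG ¬crit) = {s2, s5}
Sat(done ∧ (AG ¬crit)) = {s2}
AF (done ∧ (AG ¬crit)): least fixpoint, start Z0 = {s2}, add states with every successor in Z. Already a fixed point.
Sat(AF (done ∧ (AG ¬crit))) = {s2}

{s2}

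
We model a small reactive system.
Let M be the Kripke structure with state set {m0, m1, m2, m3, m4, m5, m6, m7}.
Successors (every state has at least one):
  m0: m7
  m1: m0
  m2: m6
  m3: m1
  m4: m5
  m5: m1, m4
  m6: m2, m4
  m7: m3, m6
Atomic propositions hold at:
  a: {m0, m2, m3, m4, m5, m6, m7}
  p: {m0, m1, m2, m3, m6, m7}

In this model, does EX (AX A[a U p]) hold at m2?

No

A[a U p]: least fixpoint, start Z0 = Sat(p) = {m0, m1, m2, m3, m6, m7}, add states in Sat(a) with every successor in Z. Already a fixed point.
Sat(A[a U p]) = {m0, m1, m2, m3, m6, m7}
Sat(AX A[a U p]) = {s : every successor in {m0, m1, m2, m3, m6, m7}} = {m0, m1, m2, m3, m7}
Sat(EX (AX A[a U p])) = {s : some successor in {m0, m1, m2, m3, m7}} = {m0, m1, m3, m5, m6, m7}
m2 ∉ Sat(EX (AX A[a U p])) = {m0, m1, m3, m5, m6, m7}, so the formula does not hold at m2.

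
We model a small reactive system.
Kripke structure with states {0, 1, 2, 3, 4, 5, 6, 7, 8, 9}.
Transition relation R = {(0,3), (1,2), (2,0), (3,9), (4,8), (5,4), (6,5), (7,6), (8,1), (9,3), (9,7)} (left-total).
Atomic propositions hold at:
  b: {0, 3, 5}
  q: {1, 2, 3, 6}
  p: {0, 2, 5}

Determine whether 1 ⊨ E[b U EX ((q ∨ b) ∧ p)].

Yes

Sat(q ∨ b) = {0, 1, 2, 3, 5, 6}
Sat((q ∨ b) ∧ p) = {0, 2, 5}
Sat(EX ((q ∨ b) ∧ p)) = {s : some successor in {0, 2, 5}} = {1, 2, 6}
E[b U EX ((q ∨ b) ∧ p)]: least fixpoint, start Z0 = Sat(EX ((q ∨ b) ∧ p)) = {1, 2, 6}, add states in Sat(b) with some successor in Z. Already a fixed point.
Sat(E[b U EX ((q ∨ b) ∧ p)]) = {1, 2, 6}
1 ∈ Sat(E[b U EX ((q ∨ b) ∧ p)]) = {1, 2, 6}, so the formula holds at 1.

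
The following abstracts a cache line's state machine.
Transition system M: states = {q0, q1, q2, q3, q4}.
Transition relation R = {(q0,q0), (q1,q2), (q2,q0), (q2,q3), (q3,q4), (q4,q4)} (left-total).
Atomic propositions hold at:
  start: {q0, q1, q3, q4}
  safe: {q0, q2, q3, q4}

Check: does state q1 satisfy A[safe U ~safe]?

Yes

Sat(~safe) = {q1}
A[safe U ~safe]: least fixpoint, start Z0 = Sat(~safe) = {q1}, add states in Sat(safe) with every successor in Z. Already a fixed point.
Sat(A[safe U ~safe]) = {q1}
q1 ∈ Sat(A[safe U ~safe]) = {q1}, so the formula holds at q1.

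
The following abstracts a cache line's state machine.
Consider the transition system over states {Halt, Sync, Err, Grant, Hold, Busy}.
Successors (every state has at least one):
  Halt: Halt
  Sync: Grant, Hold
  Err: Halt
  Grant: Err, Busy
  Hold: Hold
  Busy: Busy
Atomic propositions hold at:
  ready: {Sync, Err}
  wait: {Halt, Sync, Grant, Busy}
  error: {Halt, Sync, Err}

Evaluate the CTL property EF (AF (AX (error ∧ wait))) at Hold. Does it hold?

No

Sat(error ∧ wait) = {Halt, Sync}
Sat(AX (error ∧ wait)) = {s : every successor in {Halt, Sync}} = {Halt, Err}
AF (AX (error ∧ wait)): least fixpoint, start Z0 = {Halt, Err}, add states with every successor in Z. Already a fixed point.
Sat(AF (AX (error ∧ wait))) = {Halt, Err}
EF (AF (AX (error ∧ wait))): least fixpoint, start Z0 = {Halt, Err}, add states with some successor in Z. Z1 = {Halt, Err, Grant}; Z2 = {Halt, Sync, Err, Grant}; fixed.
Sat(EF (AF (AX (error ∧ wait)))) = {Halt, Sync, Err, Grant}
Hold ∉ Sat(EF (AF (AX (error ∧ wait)))) = {Halt, Sync, Err, Grant}, so the formula does not hold at Hold.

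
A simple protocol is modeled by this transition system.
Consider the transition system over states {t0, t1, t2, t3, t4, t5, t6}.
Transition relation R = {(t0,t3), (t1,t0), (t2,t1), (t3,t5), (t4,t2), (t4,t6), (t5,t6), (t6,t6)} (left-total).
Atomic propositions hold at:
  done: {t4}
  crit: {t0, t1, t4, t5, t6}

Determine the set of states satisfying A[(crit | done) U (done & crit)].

Sat(crit | done) = {t0, t1, t4, t5, t6}
Sat(done & crit) = {t4}
A[(crit | done) U (done & crit)]: least fixpoint, start Z0 = Sat((done & crit)) = {t4}, add states in Sat(crit | done) with every successor in Z. Already a fixed point.
Sat(A[(crit | done) U (done & crit)]) = {t4}

{t4}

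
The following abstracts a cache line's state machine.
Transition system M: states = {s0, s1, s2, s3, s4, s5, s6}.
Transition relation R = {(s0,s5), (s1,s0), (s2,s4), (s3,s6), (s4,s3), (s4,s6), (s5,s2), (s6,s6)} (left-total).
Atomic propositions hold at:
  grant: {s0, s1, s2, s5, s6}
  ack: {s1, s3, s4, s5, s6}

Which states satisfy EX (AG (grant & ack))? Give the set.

Sat(grant & ack) = {s1, s5, s6}
AG (grant & ack): greatest fixpoint, start Z0 = {s1, s5, s6}, keep only states in Sat with every successor in Z. Z1 = {s6}; fixed.
Sat(AG (grant & ack)) = {s6}
Sat(EX (AG (grant & ack))) = {s : some successor in {s6}} = {s3, s4, s6}

{s3, s4, s6}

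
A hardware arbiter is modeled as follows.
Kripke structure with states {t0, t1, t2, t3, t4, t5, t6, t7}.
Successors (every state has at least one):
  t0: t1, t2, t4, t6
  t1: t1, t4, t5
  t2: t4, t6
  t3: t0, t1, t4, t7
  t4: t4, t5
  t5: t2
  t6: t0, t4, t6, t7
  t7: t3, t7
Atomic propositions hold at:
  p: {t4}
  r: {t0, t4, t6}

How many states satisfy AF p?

1

AF p: least fixpoint, start Z0 = {t4}, add states with every successor in Z. Already a fixed point.
Sat(AF p) = {t4}
|Sat(AF p)| = |{t4}| = 1.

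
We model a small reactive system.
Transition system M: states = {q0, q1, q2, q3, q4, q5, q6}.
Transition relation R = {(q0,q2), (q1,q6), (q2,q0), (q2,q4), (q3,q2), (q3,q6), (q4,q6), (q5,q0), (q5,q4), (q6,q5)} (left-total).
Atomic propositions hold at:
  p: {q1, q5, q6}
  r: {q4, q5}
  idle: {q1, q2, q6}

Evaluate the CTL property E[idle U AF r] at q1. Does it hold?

Yes

AF r: least fixpoint, start Z0 = {q4, q5}, add states with every successor in Z. Z1 = {q4, q5, q6}; Z2 = {q1, q4, q5, q6}; fixed.
Sat(AF r) = {q1, q4, q5, q6}
E[idle U AF r]: least fixpoint, start Z0 = Sat(AF r) = {q1, q4, q5, q6}, add states in Sat(idle) with some successor in Z. Z1 = {q1, q2, q4, q5, q6}; fixed.
Sat(E[idle U AF r]) = {q1, q2, q4, q5, q6}
q1 ∈ Sat(E[idle U AF r]) = {q1, q2, q4, q5, q6}, so the formula holds at q1.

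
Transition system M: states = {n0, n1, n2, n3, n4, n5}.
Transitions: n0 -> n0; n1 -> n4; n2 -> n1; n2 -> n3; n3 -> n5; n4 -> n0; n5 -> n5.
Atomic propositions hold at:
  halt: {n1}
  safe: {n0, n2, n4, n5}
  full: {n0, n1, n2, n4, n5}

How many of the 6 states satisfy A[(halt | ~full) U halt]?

Sat(~full) = {n3}
Sat(halt | ~full) = {n1, n3}
A[(halt | ~full) U halt]: least fixpoint, start Z0 = Sat(halt) = {n1}, add states in Sat(halt | ~full) with every successor in Z. Already a fixed point.
Sat(A[(halt | ~full) U halt]) = {n1}
|Sat(A[(halt | ~full) U halt])| = |{n1}| = 1.

1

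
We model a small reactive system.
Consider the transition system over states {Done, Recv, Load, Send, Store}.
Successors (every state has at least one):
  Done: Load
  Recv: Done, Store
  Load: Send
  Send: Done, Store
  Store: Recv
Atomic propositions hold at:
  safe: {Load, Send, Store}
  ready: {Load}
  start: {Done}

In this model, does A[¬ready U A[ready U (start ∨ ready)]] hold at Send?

Sat(¬ready) = {Done, Recv, Send, Store}
Sat(start ∨ ready) = {Done, Load}
A[ready U (start ∨ ready)]: least fixpoint, start Z0 = Sat((start ∨ ready)) = {Done, Load}, add states in Sat(ready) with every successor in Z. Already a fixed point.
Sat(A[ready U (start ∨ ready)]) = {Done, Load}
A[¬ready U A[ready U (start ∨ ready)]]: least fixpoint, start Z0 = Sat(A[ready U (start ∨ ready)]) = {Done, Load}, add states in Sat(¬ready) with every successor in Z. Already a fixed point.
Sat(A[¬ready U A[ready U (start ∨ ready)]]) = {Done, Load}
Send ∉ Sat(A[¬ready U A[ready U (start ∨ ready)]]) = {Done, Load}, so the formula does not hold at Send.

No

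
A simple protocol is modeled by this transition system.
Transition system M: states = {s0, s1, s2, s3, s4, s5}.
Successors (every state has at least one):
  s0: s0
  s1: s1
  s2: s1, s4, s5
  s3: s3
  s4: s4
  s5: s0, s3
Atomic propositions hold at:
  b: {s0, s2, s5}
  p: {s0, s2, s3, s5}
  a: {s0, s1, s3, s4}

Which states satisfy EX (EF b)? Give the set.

EF b: least fixpoint, start Z0 = {s0, s2, s5}, add states with some successor in Z. Already a fixed point.
Sat(EF b) = {s0, s2, s5}
Sat(EX (EF b)) = {s : some successor in {s0, s2, s5}} = {s0, s2, s5}

{s0, s2, s5}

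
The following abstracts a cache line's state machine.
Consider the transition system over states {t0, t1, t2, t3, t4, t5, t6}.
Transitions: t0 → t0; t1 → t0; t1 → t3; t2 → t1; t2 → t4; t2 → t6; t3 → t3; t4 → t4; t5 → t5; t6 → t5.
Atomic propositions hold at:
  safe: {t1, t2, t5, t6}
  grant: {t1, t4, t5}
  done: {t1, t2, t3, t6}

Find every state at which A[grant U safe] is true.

A[grant U safe]: least fixpoint, start Z0 = Sat(safe) = {t1, t2, t5, t6}, add states in Sat(grant) with every successor in Z. Already a fixed point.
Sat(A[grant U safe]) = {t1, t2, t5, t6}

{t1, t2, t5, t6}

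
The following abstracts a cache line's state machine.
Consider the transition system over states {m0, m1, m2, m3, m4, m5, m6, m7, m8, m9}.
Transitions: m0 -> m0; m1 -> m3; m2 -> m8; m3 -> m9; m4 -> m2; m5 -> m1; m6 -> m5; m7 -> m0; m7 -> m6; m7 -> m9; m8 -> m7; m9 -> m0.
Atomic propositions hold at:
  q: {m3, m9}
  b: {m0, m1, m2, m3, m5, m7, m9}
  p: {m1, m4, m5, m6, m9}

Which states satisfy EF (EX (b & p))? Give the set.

{m1, m2, m3, m4, m5, m6, m7, m8}

Sat(b & p) = {m1, m5, m9}
Sat(EX (b & p)) = {s : some successor in {m1, m5, m9}} = {m3, m5, m6, m7}
EF (EX (b & p)): least fixpoint, start Z0 = {m3, m5, m6, m7}, add states with some successor in Z. Z1 = {m1, m3, m5, m6, m7, m8}; Z2 = {m1, m2, m3, m5, m6, m7, m8}; Z3 = {m1, m2, m3, m4, m5, m6, m7, m8}; fixed.
Sat(EF (EX (b & p))) = {m1, m2, m3, m4, m5, m6, m7, m8}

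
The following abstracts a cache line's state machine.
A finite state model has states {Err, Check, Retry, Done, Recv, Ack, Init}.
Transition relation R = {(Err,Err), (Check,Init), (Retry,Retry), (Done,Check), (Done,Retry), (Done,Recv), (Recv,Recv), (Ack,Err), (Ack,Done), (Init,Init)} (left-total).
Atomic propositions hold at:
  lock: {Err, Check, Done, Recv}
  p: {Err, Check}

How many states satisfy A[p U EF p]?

4

EF p: least fixpoint, start Z0 = {Err, Check}, add states with some successor in Z. Z1 = {Err, Check, Done, Ack}; fixed.
Sat(EF p) = {Err, Check, Done, Ack}
A[p U EF p]: least fixpoint, start Z0 = Sat(EF p) = {Err, Check, Done, Ack}, add states in Sat(p) with every successor in Z. Already a fixed point.
Sat(A[p U EF p]) = {Err, Check, Done, Ack}
|Sat(A[p U EF p])| = |{Err, Check, Done, Ack}| = 4.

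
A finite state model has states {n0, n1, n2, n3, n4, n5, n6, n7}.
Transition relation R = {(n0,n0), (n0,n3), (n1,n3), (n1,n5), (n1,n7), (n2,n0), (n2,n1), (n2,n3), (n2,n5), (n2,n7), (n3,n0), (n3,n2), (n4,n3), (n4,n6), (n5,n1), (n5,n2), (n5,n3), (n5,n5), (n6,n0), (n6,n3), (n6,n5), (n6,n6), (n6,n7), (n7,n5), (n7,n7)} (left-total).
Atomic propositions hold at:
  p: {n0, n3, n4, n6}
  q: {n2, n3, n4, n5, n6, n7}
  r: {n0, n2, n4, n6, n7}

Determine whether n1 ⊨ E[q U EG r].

No

EG r: greatest fixpoint, start Z0 = {n0, n2, n4, n6, n7}, keep only states in Sat with some successor in Z. Already a fixed point.
Sat(EG r) = {n0, n2, n4, n6, n7}
E[q U EG r]: least fixpoint, start Z0 = Sat(EG r) = {n0, n2, n4, n6, n7}, add states in Sat(q) with some successor in Z. Z1 = {n0, n2, n3, n4, n5, n6, n7}; fixed.
Sat(E[q U EG r]) = {n0, n2, n3, n4, n5, n6, n7}
n1 ∉ Sat(E[q U EG r]) = {n0, n2, n3, n4, n5, n6, n7}, so the formula does not hold at n1.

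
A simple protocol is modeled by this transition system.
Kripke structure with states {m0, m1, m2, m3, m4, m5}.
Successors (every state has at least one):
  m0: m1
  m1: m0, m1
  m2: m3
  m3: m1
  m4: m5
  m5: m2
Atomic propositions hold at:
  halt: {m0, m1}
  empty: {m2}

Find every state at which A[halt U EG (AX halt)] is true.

Sat(AX halt) = {s : every successor in {m0, m1}} = {m0, m1, m3}
EG (AX halt): greatest fixpoint, start Z0 = {m0, m1, m3}, keep only states in Sat with some successor in Z. Already a fixed point.
Sat(EG (AX halt)) = {m0, m1, m3}
A[halt U EG (AX halt)]: least fixpoint, start Z0 = Sat(EG (AX halt)) = {m0, m1, m3}, add states in Sat(halt) with every successor in Z. Already a fixed point.
Sat(A[halt U EG (AX halt)]) = {m0, m1, m3}

{m0, m1, m3}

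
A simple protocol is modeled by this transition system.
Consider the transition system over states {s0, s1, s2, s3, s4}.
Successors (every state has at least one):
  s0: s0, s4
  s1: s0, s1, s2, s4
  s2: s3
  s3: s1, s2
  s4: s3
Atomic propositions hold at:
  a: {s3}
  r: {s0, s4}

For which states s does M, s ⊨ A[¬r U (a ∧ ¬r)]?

{s2, s3}

Sat(¬r) = {s1, s2, s3}
Sat(a ∧ ¬r) = {s3}
A[¬r U (a ∧ ¬r)]: least fixpoint, start Z0 = Sat((a ∧ ¬r)) = {s3}, add states in Sat(¬r) with every successor in Z. Z1 = {s2, s3}; fixed.
Sat(A[¬r U (a ∧ ¬r)]) = {s2, s3}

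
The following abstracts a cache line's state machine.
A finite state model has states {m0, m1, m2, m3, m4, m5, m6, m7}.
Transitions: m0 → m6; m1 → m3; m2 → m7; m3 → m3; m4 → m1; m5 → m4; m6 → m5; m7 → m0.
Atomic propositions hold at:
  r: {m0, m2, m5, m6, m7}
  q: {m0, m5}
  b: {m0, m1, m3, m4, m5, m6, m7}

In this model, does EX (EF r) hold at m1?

No

EF r: least fixpoint, start Z0 = {m0, m2, m5, m6, m7}, add states with some successor in Z. Already a fixed point.
Sat(EF r) = {m0, m2, m5, m6, m7}
Sat(EX (EF r)) = {s : some successor in {m0, m2, m5, m6, m7}} = {m0, m2, m6, m7}
m1 ∉ Sat(EX (EF r)) = {m0, m2, m6, m7}, so the formula does not hold at m1.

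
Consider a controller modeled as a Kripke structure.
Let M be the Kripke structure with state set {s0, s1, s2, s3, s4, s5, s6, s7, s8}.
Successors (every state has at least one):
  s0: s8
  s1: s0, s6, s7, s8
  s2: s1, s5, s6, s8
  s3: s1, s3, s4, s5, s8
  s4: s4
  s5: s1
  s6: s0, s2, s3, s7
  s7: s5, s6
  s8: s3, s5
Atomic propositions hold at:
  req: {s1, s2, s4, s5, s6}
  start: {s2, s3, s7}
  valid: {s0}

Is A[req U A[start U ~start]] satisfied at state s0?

Sat(~start) = {s0, s1, s4, s5, s6, s8}
A[start U ~start]: least fixpoint, start Z0 = Sat(~start) = {s0, s1, s4, s5, s6, s8}, add states in Sat(start) with every successor in Z. Z1 = {s0, s1, s2, s4, s5, s6, s7, s8}; fixed.
Sat(A[start U ~start]) = {s0, s1, s2, s4, s5, s6, s7, s8}
A[req U A[start U ~start]]: least fixpoint, start Z0 = Sat(A[start U ~start]) = {s0, s1, s2, s4, s5, s6, s7, s8}, add states in Sat(req) with every successor in Z. Already a fixed point.
Sat(A[req U A[start U ~start]]) = {s0, s1, s2, s4, s5, s6, s7, s8}
s0 ∈ Sat(A[req U A[start U ~start]]) = {s0, s1, s2, s4, s5, s6, s7, s8}, so the formula holds at s0.

Yes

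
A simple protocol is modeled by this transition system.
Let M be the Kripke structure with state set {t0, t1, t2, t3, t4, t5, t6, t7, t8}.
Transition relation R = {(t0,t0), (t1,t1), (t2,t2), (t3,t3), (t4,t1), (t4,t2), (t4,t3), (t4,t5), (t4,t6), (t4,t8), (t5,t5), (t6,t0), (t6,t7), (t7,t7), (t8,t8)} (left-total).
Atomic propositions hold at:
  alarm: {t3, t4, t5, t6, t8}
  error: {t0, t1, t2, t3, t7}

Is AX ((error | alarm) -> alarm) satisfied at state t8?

Yes

Sat(error | alarm) = {t0, t1, t2, t3, t4, t5, t6, t7, t8}
Sat((error | alarm) -> alarm) = {t3, t4, t5, t6, t8}
Sat(AX ((error | alarm) -> alarm)) = {s : every successor in {t3, t4, t5, t6, t8}} = {t3, t5, t8}
t8 ∈ Sat(AX ((error | alarm) -> alarm)) = {t3, t5, t8}, so the formula holds at t8.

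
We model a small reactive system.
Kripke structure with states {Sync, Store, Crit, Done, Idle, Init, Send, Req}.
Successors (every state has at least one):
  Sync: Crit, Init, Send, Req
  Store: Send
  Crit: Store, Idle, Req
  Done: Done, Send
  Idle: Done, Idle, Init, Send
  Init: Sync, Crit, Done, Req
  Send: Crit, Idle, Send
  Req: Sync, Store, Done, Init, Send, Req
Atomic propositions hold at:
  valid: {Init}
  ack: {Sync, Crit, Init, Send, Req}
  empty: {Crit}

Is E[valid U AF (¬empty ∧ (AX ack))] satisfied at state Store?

Yes

Sat(¬empty) = {Sync, Store, Done, Idle, Init, Send, Req}
Sat(AX ack) = {s : every successor in {Sync, Crit, Init, Send, Req}} = {Sync, Store}
Sat(¬empty ∧ (AX ack)) = {Sync, Store}
AF (¬empty ∧ (AX ack)): least fixpoint, start Z0 = {Sync, Store}, add states with every successor in Z. Already a fixed point.
Sat(AF (¬empty ∧ (AX ack))) = {Sync, Store}
E[valid U AF (¬empty ∧ (AX ack))]: least fixpoint, start Z0 = Sat(AF (¬empty ∧ (AX ack))) = {Sync, Store}, add states in Sat(valid) with some successor in Z. Z1 = {Sync, Store, Init}; fixed.
Sat(E[valid U AF (¬empty ∧ (AX ack))]) = {Sync, Store, Init}
Store ∈ Sat(E[valid U AF (¬empty ∧ (AX ack))]) = {Sync, Store, Init}, so the formula holds at Store.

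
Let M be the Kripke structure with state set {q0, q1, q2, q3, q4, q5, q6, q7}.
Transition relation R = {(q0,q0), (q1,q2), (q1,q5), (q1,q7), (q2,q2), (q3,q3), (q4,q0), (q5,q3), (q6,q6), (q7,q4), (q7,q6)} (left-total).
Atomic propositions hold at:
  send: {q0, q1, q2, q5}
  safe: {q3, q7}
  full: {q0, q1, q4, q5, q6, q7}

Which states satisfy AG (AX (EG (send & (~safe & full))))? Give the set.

{q0, q4}

Sat(~safe) = {q0, q1, q2, q4, q5, q6}
Sat(~safe & full) = {q0, q1, q4, q5, q6}
Sat(send & (~safe & full)) = {q0, q1, q5}
EG (send & (~safe & full)): greatest fixpoint, start Z0 = {q0, q1, q5}, keep only states in Sat with some successor in Z. Z1 = {q0, q1}; Z2 = {q0}; fixed.
Sat(EG (send & (~safe & full))) = {q0}
Sat(AX (EG (send & (~safe & full)))) = {s : every successor in {q0}} = {q0, q4}
AG (AX (EG (send & (~safe & full)))): greatest fixpoint, start Z0 = {q0, q4}, keep only states in Sat with every successor in Z. Already a fixed point.
Sat(AG (AX (EG (send & (~safe & full))))) = {q0, q4}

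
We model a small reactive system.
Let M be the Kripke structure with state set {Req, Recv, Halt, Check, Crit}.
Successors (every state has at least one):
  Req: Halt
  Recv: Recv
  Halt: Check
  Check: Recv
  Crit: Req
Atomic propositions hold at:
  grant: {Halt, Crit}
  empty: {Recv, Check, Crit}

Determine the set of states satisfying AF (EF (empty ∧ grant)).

{Crit}

Sat(empty ∧ grant) = {Crit}
EF (empty ∧ grant): least fixpoint, start Z0 = {Crit}, add states with some successor in Z. Already a fixed point.
Sat(EF (empty ∧ grant)) = {Crit}
AF (EF (empty ∧ grant)): least fixpoint, start Z0 = {Crit}, add states with every successor in Z. Already a fixed point.
Sat(AF (EF (empty ∧ grant))) = {Crit}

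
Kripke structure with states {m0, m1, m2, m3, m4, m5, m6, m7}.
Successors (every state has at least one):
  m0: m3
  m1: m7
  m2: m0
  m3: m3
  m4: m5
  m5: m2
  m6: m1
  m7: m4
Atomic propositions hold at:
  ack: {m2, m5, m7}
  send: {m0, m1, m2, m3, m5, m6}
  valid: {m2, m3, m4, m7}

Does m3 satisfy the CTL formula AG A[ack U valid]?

A[ack U valid]: least fixpoint, start Z0 = Sat(valid) = {m2, m3, m4, m7}, add states in Sat(ack) with every successor in Z. Z1 = {m2, m3, m4, m5, m7}; fixed.
Sat(A[ack U valid]) = {m2, m3, m4, m5, m7}
AG A[ack U valid]: greatest fixpoint, start Z0 = {m2, m3, m4, m5, m7}, keep only states in Sat with every successor in Z. Z1 = {m3, m4, m5, m7}; Z2 = {m3, m4, m7}; Z3 = {m3, m7}; Z4 = {m3}; fixed.
Sat(AG A[ack U valid]) = {m3}
m3 ∈ Sat(AG A[ack U valid]) = {m3}, so the formula holds at m3.

Yes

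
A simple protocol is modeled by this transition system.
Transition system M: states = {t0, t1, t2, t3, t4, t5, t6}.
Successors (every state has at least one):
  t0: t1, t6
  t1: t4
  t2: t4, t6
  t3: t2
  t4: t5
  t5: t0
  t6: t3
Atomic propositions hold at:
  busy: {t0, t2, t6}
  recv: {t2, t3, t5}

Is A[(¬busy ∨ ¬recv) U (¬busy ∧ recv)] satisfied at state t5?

Yes

Sat(¬busy) = {t1, t3, t4, t5}
Sat(¬recv) = {t0, t1, t4, t6}
Sat(¬busy ∨ ¬recv) = {t0, t1, t3, t4, t5, t6}
Sat(¬busy ∧ recv) = {t3, t5}
A[(¬busy ∨ ¬recv) U (¬busy ∧ recv)]: least fixpoint, start Z0 = Sat((¬busy ∧ recv)) = {t3, t5}, add states in Sat(¬busy ∨ ¬recv) with every successor in Z. Z1 = {t3, t4, t5, t6}; Z2 = {t1, t3, t4, t5, t6}; Z3 = {t0, t1, t3, t4, t5, t6}; fixed.
Sat(A[(¬busy ∨ ¬recv) U (¬busy ∧ recv)]) = {t0, t1, t3, t4, t5, t6}
t5 ∈ Sat(A[(¬busy ∨ ¬recv) U (¬busy ∧ recv)]) = {t0, t1, t3, t4, t5, t6}, so the formula holds at t5.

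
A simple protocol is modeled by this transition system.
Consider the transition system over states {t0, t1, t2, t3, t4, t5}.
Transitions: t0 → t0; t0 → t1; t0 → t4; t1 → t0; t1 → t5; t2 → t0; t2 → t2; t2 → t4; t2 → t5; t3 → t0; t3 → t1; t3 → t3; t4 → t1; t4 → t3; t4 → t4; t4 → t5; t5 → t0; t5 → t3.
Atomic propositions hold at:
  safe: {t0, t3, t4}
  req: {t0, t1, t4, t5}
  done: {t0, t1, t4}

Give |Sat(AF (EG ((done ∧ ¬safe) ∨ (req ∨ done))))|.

Sat(¬safe) = {t1, t2, t5}
Sat(done ∧ ¬safe) = {t1}
Sat(req ∨ done) = {t0, t1, t4, t5}
Sat((done ∧ ¬safe) ∨ (req ∨ done)) = {t0, t1, t4, t5}
EG ((done ∧ ¬safe) ∨ (req ∨ done)): greatest fixpoint, start Z0 = {t0, t1, t4, t5}, keep only states in Sat with some successor in Z. Already a fixed point.
Sat(EG ((done ∧ ¬safe) ∨ (req ∨ done))) = {t0, t1, t4, t5}
AF (EG ((done ∧ ¬safe) ∨ (req ∨ done))): least fixpoint, start Z0 = {t0, t1, t4, t5}, add states with every successor in Z. Already a fixed point.
Sat(AF (EG ((done ∧ ¬safe) ∨ (req ∨ done)))) = {t0, t1, t4, t5}
|Sat(AF (EG ((done ∧ ¬safe) ∨ (req ∨ done))))| = |{t0, t1, t4, t5}| = 4.

4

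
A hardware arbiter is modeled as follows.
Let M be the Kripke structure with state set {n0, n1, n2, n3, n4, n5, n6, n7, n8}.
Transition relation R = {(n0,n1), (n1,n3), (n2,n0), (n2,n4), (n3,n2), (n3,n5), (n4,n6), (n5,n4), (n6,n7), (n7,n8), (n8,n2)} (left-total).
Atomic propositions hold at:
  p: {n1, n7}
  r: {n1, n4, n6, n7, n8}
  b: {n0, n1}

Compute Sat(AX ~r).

{n1, n3, n8}

Sat(~r) = {n0, n2, n3, n5}
Sat(AX ~r) = {s : every successor in {n0, n2, n3, n5}} = {n1, n3, n8}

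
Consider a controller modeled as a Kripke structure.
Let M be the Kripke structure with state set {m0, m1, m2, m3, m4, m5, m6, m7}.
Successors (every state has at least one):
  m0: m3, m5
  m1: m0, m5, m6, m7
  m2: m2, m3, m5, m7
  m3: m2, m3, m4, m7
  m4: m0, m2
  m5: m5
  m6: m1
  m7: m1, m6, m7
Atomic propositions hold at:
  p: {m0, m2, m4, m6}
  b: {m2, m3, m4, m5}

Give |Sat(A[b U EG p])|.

EG p: greatest fixpoint, start Z0 = {m0, m2, m4, m6}, keep only states in Sat with some successor in Z. Z1 = {m2, m4}; fixed.
Sat(EG p) = {m2, m4}
A[b U EG p]: least fixpoint, start Z0 = Sat(EG p) = {m2, m4}, add states in Sat(b) with every successor in Z. Already a fixed point.
Sat(A[b U EG p]) = {m2, m4}
|Sat(A[b U EG p])| = |{m2, m4}| = 2.

2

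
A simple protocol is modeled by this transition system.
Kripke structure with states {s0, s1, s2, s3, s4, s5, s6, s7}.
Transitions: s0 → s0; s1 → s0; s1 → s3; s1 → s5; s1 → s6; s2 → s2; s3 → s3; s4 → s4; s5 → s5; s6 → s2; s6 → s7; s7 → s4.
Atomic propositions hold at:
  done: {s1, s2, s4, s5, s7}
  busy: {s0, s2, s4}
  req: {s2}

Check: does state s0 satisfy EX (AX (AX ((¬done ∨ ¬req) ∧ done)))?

No

Sat(¬done) = {s0, s3, s6}
Sat(¬req) = {s0, s1, s3, s4, s5, s6, s7}
Sat(¬done ∨ ¬req) = {s0, s1, s3, s4, s5, s6, s7}
Sat((¬done ∨ ¬req) ∧ done) = {s1, s4, s5, s7}
Sat(AX ((¬done ∨ ¬req) ∧ done)) = {s : every successor in {s1, s4, s5, s7}} = {s4, s5, s7}
Sat(AX (AX ((¬done ∨ ¬req) ∧ done))) = {s : every successor in {s4, s5, s7}} = {s4, s5, s7}
Sat(EX (AX (AX ((¬done ∨ ¬req) ∧ done)))) = {s : some successor in {s4, s5, s7}} = {s1, s4, s5, s6, s7}
s0 ∉ Sat(EX (AX (AX ((¬done ∨ ¬req) ∧ done)))) = {s1, s4, s5, s6, s7}, so the formula does not hold at s0.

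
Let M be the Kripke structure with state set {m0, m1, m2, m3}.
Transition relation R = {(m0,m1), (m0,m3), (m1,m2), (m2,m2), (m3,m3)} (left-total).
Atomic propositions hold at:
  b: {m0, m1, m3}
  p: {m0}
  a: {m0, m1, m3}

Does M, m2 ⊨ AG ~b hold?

Yes

Sat(~b) = {m2}
AG ~b: greatest fixpoint, start Z0 = {m2}, keep only states in Sat with every successor in Z. Already a fixed point.
Sat(AG ~b) = {m2}
m2 ∈ Sat(AG ~b) = {m2}, so the formula holds at m2.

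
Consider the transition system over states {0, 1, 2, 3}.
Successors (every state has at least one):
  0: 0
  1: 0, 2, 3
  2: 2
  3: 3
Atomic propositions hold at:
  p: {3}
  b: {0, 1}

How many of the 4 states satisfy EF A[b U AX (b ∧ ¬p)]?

2

Sat(¬p) = {0, 1, 2}
Sat(b ∧ ¬p) = {0, 1}
Sat(AX (b ∧ ¬p)) = {s : every successor in {0, 1}} = {0}
A[b U AX (b ∧ ¬p)]: least fixpoint, start Z0 = Sat(AX (b ∧ ¬p)) = {0}, add states in Sat(b) with every successor in Z. Already a fixed point.
Sat(A[b U AX (b ∧ ¬p)]) = {0}
EF A[b U AX (b ∧ ¬p)]: least fixpoint, start Z0 = {0}, add states with some successor in Z. Z1 = {0, 1}; fixed.
Sat(EF A[b U AX (b ∧ ¬p)]) = {0, 1}
|Sat(EF A[b U AX (b ∧ ¬p)])| = |{0, 1}| = 2.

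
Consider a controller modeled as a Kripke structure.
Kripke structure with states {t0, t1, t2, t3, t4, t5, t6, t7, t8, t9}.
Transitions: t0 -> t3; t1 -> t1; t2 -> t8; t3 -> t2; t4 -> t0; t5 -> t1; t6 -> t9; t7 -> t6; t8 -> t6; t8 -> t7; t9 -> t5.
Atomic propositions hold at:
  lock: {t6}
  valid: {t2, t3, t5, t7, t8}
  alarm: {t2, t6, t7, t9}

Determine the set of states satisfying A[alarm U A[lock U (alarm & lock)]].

Sat(alarm & lock) = {t6}
A[lock U (alarm & lock)]: least fixpoint, start Z0 = Sat((alarm & lock)) = {t6}, add states in Sat(lock) with every successor in Z. Already a fixed point.
Sat(A[lock U (alarm & lock)]) = {t6}
A[alarm U A[lock U (alarm & lock)]]: least fixpoint, start Z0 = Sat(A[lock U (alarm & lock)]) = {t6}, add states in Sat(alarm) with every successor in Z. Z1 = {t6, t7}; fixed.
Sat(A[alarm U A[lock U (alarm & lock)]]) = {t6, t7}

{t6, t7}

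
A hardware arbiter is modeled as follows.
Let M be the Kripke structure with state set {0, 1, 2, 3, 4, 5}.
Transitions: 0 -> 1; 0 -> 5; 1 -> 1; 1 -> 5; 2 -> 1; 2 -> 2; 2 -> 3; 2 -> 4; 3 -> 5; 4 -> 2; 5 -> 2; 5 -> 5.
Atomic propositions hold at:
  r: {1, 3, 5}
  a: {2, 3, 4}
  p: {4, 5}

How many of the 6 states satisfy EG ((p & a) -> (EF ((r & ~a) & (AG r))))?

Sat(p & a) = {4}
Sat(~a) = {0, 1, 5}
Sat(r & ~a) = {1, 5}
AG r: greatest fixpoint, start Z0 = {1, 3, 5}, keep only states in Sat with every successor in Z. Z1 = {1, 3}; Z2 = ∅; fixed.
Sat(AG r) = ∅
Sat((r & ~a) & (AG r)) = ∅
EF ((r & ~a) & (AG r)): least fixpoint, start Z0 = ∅, add states with some successor in Z. Already a fixed point.
Sat(EF ((r & ~a) & (AG r))) = ∅
Sat((p & a) -> (EF ((r & ~a) & (AG r)))) = {0, 1, 2, 3, 5}
EG ((p & a) -> (EF ((r & ~a) & (AG r)))): greatest fixpoint, start Z0 = {0, 1, 2, 3, 5}, keep only states in Sat with some successor in Z. Already a fixed point.
Sat(EG ((p & a) -> (EF ((r & ~a) & (AG r))))) = {0, 1, 2, 3, 5}
|Sat(EG ((p & a) -> (EF ((r & ~a) & (AG r)))))| = |{0, 1, 2, 3, 5}| = 5.

5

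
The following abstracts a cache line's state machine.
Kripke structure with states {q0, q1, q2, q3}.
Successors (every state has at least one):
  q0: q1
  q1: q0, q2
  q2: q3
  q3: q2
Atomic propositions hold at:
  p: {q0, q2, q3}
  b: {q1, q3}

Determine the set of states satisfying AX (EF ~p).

{q0}

Sat(~p) = {q1}
EF ~p: least fixpoint, start Z0 = {q1}, add states with some successor in Z. Z1 = {q0, q1}; fixed.
Sat(EF ~p) = {q0, q1}
Sat(AX (EF ~p)) = {s : every successor in {q0, q1}} = {q0}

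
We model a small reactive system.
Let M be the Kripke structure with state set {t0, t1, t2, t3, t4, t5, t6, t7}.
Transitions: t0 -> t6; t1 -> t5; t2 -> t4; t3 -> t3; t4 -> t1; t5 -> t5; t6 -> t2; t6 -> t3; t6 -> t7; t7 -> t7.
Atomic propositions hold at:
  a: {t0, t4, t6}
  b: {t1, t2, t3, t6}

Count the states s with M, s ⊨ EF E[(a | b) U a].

4

Sat(a | b) = {t0, t1, t2, t3, t4, t6}
E[(a | b) U a]: least fixpoint, start Z0 = Sat(a) = {t0, t4, t6}, add states in Sat(a | b) with some successor in Z. Z1 = {t0, t2, t4, t6}; fixed.
Sat(E[(a | b) U a]) = {t0, t2, t4, t6}
EF E[(a | b) U a]: least fixpoint, start Z0 = {t0, t2, t4, t6}, add states with some successor in Z. Already a fixed point.
Sat(EF E[(a | b) U a]) = {t0, t2, t4, t6}
|Sat(EF E[(a | b) U a])| = |{t0, t2, t4, t6}| = 4.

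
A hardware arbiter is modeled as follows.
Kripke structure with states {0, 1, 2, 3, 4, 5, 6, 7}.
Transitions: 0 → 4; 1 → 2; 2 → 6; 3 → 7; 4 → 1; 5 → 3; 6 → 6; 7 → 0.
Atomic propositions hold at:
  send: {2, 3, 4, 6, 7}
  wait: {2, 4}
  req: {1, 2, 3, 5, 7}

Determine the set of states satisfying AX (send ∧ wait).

Sat(send ∧ wait) = {2, 4}
Sat(AX (send ∧ wait)) = {s : every successor in {2, 4}} = {0, 1}

{0, 1}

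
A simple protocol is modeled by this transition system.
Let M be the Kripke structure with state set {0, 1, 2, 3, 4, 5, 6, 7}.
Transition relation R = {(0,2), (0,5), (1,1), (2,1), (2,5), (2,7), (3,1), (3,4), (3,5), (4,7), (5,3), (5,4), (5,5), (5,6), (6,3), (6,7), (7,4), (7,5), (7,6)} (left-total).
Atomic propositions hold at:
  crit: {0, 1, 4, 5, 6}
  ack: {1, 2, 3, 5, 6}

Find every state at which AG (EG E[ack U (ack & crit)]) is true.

Sat(ack & crit) = {1, 5, 6}
E[ack U (ack & crit)]: least fixpoint, start Z0 = Sat((ack & crit)) = {1, 5, 6}, add states in Sat(ack) with some successor in Z. Z1 = {1, 2, 3, 5, 6}; fixed.
Sat(E[ack U (ack & crit)]) = {1, 2, 3, 5, 6}
EG E[ack U (ack & crit)]: greatest fixpoint, start Z0 = {1, 2, 3, 5, 6}, keep only states in Sat with some successor in Z. Already a fixed point.
Sat(EG E[ack U (ack & crit)]) = {1, 2, 3, 5, 6}
AG (EG E[ack U (ack & crit)]): greatest fixpoint, start Z0 = {1, 2, 3, 5, 6}, keep only states in Sat with every successor in Z. Z1 = {1}; fixed.
Sat(AG (EG E[ack U (ack & crit)])) = {1}

{1}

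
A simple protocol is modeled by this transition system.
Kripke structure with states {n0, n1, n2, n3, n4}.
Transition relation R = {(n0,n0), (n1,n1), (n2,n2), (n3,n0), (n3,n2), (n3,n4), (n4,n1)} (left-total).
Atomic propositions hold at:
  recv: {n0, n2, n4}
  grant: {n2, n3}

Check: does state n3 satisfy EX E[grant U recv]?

Yes

E[grant U recv]: least fixpoint, start Z0 = Sat(recv) = {n0, n2, n4}, add states in Sat(grant) with some successor in Z. Z1 = {n0, n2, n3, n4}; fixed.
Sat(E[grant U recv]) = {n0, n2, n3, n4}
Sat(EX E[grant U recv]) = {s : some successor in {n0, n2, n3, n4}} = {n0, n2, n3}
n3 ∈ Sat(EX E[grant U recv]) = {n0, n2, n3}, so the formula holds at n3.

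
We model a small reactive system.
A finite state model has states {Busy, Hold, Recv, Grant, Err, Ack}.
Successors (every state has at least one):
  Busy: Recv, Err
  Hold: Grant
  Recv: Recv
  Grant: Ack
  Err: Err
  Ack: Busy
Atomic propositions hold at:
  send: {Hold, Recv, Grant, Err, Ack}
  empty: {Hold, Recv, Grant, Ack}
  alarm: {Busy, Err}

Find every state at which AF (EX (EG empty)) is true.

EG empty: greatest fixpoint, start Z0 = {Hold, Recv, Grant, Ack}, keep only states in Sat with some successor in Z. Z1 = {Hold, Recv, Grant}; Z2 = {Hold, Recv}; Z3 = {Recv}; fixed.
Sat(EG empty) = {Recv}
Sat(EX (EG empty)) = {s : some successor in {Recv}} = {Busy, Recv}
AF (EX (EG empty)): least fixpoint, start Z0 = {Busy, Recv}, add states with every successor in Z. Z1 = {Busy, Recv, Ack}; Z2 = {Busy, Recv, Grant, Ack}; Z3 = {Busy, Hold, Recv, Grant, Ack}; fixed.
Sat(AF (EX (EG empty))) = {Busy, Hold, Recv, Grant, Ack}

{Busy, Hold, Recv, Grant, Ack}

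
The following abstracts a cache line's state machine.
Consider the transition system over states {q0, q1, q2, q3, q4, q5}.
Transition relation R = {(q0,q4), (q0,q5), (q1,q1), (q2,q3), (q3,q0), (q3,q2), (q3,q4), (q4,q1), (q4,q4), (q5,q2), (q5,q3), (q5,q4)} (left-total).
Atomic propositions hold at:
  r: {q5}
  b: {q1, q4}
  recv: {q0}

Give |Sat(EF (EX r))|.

4

Sat(EX r) = {s : some successor in {q5}} = {q0}
EF (EX r): least fixpoint, start Z0 = {q0}, add states with some successor in Z. Z1 = {q0, q3}; Z2 = {q0, q2, q3, q5}; fixed.
Sat(EF (EX r)) = {q0, q2, q3, q5}
|Sat(EF (EX r))| = |{q0, q2, q3, q5}| = 4.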